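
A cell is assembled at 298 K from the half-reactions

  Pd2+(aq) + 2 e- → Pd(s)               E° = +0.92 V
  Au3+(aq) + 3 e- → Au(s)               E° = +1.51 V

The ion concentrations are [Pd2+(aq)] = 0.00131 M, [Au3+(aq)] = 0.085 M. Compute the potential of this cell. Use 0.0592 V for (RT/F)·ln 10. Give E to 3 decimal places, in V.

Au³⁺/Au is reduced (cathode, E° = +1.51 V) and Pd²⁺/Pd is oxidized (anode).
The standard potential is +1.51 − (+0.92) = +0.59 V and the balanced reaction transfers n = 6 electrons.
For the overall reaction 2 Au3+(aq) + 3 Pd(s) → 2 Au(s) + 3 Pd2+(aq), Q = [Pd2+(aq)]^3 / [Au3+(aq)]^2 = 3.11×10^−7, giving log Q = −6.507.
By the Nernst equation, E = +0.59 − (0.0592/6)·(−6.507) = +0.654 V.

+0.654 V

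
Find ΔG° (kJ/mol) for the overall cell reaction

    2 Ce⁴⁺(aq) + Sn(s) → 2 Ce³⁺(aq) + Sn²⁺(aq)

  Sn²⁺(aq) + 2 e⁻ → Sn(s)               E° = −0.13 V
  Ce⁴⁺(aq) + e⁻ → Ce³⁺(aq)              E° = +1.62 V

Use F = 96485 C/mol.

In the reaction as written Ce⁴⁺(aq) is reduced, so the Ce⁴⁺/Ce³⁺ couple is the cathode and Sn²⁺/Sn is the anode.
E°cell = +1.62 − (−0.13) = +1.75 V; balancing electrons gives n = 2.
ΔG° = −nFE°cell = −(2)(96485)(+1.75) J/mol = −338 kJ/mol.

−338 kJ/mol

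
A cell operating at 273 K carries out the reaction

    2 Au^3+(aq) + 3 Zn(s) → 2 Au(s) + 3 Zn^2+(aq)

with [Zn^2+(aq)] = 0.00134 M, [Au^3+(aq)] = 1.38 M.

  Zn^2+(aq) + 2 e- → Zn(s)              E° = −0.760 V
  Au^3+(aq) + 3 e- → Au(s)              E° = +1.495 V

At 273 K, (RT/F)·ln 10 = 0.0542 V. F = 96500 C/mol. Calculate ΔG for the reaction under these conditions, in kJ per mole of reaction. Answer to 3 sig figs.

With Au³⁺/Au reduced at the cathode, E°cell = +1.495 − (−0.760) = +2.255 V and n = 6.
Here Q = [Zn^2+(aq)]^3 / [Au^3+(aq)]^2 = 1.26×10^−9 (log Q = −8.898), giving E = +2.255 − (0.0542/6)·(−8.898) = +2.3354 V.
Finally ΔG = −nFE = −(6)(96500 C/mol)(+2.3354 V) = −1350 kJ/mol.

−1350 kJ/mol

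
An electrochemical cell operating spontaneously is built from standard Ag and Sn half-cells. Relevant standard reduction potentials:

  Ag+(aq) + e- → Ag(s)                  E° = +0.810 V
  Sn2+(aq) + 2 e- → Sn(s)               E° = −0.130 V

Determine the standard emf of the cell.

+0.940 V

Of the two couples in this cell, the one with the more positive reduction potential is reduced at the cathode: here that is Ag⁺/Ag (+0.810 V); Sn²⁺/Sn (−0.130 V) is the anode.
E°cell = E°(cathode) − E°(anode) = +0.810 − (−0.130) = +0.940 V.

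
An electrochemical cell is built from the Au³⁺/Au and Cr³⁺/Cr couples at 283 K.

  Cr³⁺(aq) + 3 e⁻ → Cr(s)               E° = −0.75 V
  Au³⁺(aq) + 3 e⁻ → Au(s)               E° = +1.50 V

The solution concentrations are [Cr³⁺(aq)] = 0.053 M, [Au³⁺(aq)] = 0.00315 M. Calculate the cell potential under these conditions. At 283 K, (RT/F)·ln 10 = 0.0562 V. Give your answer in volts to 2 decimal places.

+2.23 V

The Au³⁺/Au couple has the more positive E°, so it is the cathode; Cr³⁺/Cr is the anode.
The standard potential is +1.50 − (−0.75) = +2.25 V and the balanced reaction transfers n = 3 electrons.
Balancing gives Au³⁺(aq) + Cr(s) → Au(s) + Cr³⁺(aq); hence Q = [Cr³⁺(aq)] / [Au³⁺(aq)] = 16.8 (log Q = 1.226).
E = E° − (0.0562/n)·log Q = +2.25 − (0.0562/3)(1.226) = +2.23 V.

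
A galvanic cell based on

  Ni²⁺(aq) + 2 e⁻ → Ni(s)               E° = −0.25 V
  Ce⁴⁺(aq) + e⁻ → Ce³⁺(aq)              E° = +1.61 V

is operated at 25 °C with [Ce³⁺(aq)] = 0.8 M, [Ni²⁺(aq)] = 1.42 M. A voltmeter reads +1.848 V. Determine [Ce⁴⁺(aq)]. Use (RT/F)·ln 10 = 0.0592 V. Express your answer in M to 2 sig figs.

0.60 M

With Ce⁴⁺/Ce³⁺ at the cathode and Ni²⁺/Ni at the anode, E°cell = +1.61 − (−0.25) = +1.86 V (n = 2).
From the Nernst equation, log Q = n(E° − E)/0.0592 = 2·(+1.86 − (+1.848))/0.0592 = 0.405.
For 2 Ce⁴⁺(aq) + Ni(s) → 2 Ce³⁺(aq) + Ni²⁺(aq), the reaction quotient is Q = ([Ce³⁺(aq)]^2·[Ni²⁺(aq)]) / [Ce⁴⁺(aq)]^2.
Substituting the known concentrations and solving, log [Ce⁴⁺(aq)] = −0.223 and [Ce⁴⁺(aq)] = 0.60 M.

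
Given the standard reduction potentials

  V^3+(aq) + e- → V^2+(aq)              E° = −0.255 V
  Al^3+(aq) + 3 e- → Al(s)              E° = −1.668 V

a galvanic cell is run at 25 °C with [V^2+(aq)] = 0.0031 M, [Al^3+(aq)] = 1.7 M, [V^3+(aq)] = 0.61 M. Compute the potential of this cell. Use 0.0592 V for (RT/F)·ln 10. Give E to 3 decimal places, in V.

Since E°(V³⁺/V²⁺) > E°(Al³⁺/Al), V³⁺/V²⁺ serves as the cathode.
The standard potential is −0.255 − (−1.668) = +1.413 V and the balanced reaction transfers n = 3 electrons.
The balanced reaction is 3 V^3+(aq) + Al(s) → 3 V^2+(aq) + Al^3+(aq), so Q = ([V^2+(aq)]^3·[Al^3+(aq)]) / [V^3+(aq)]^3 = 2.23×10^−7 and log Q = −6.651.
E = E° − (0.0592/n)·log Q = +1.413 − (0.0592/3)(−6.651) = +1.544 V.

+1.544 V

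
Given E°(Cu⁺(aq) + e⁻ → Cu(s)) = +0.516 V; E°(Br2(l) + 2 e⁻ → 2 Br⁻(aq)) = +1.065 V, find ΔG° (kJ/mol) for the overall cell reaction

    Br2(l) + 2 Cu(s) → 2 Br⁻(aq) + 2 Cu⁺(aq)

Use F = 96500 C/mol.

In the reaction as written Br2(l) is reduced, so the Br₂/Br⁻ couple is the cathode and Cu⁺/Cu is the anode.
E°cell = +1.065 − (+0.516) = +0.549 V; balancing electrons gives n = 2.
ΔG° = −nFE°cell = −(2)(96500)(+0.549) J/mol = −106 kJ/mol.

−106 kJ/mol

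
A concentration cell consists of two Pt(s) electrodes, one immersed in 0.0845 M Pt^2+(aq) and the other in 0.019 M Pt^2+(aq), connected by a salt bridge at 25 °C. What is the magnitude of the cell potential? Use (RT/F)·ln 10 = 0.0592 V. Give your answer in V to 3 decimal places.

0.019 V

For a concentration cell E°cell = 0, since both electrodes use the same couple.
The compartment with the higher Pt^2+(aq) concentration (0.0845 M) acts as the cathode; ions are reduced there and produced at the dilute (0.019 M) anode.
With n = 2, Ecell = −(0.0592/2)·log([dilute]/[conc]) = −(0.0592/2)·log(0.019/0.0845) = +0.019 V.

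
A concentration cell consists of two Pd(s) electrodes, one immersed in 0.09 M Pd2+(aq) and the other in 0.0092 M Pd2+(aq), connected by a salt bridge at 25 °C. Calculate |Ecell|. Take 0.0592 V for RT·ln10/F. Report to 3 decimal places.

0.029 V

For a concentration cell E°cell = 0, since both electrodes use the same couple.
The compartment with the higher Pd2+(aq) concentration (0.09 M) acts as the cathode; ions are reduced there and produced at the dilute (0.0092 M) anode.
With n = 2, Ecell = −(0.0592/2)·log([dilute]/[conc]) = −(0.0592/2)·log(0.0092/0.09) = +0.029 V.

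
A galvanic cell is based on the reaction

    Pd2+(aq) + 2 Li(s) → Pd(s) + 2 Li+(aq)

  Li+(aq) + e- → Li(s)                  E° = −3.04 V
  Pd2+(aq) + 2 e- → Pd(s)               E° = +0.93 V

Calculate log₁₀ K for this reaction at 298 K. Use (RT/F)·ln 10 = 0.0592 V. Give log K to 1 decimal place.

The Pd²⁺/Pd couple is reduced (cathode); E°cell = +0.93 − (−3.04) = +3.97 V with n = 2.
At equilibrium E = 0, so log K = nE°cell / 0.0592 = (2)(+3.97) / 0.0592 = 134.1.

log K = 134.1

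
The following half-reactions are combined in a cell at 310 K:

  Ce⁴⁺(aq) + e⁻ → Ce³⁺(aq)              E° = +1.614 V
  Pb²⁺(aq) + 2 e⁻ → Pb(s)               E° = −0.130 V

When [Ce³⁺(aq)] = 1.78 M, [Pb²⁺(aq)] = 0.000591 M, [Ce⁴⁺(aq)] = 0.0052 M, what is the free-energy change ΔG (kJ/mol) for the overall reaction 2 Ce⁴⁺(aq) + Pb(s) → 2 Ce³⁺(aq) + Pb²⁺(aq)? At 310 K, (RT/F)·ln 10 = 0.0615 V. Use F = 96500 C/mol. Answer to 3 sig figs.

−326 kJ/mol

E°cell = +1.614 − (−0.130) = +1.744 V; the balanced reaction transfers n = 2 electrons.
The reaction quotient is ([Ce³⁺(aq)]^2·[Pb²⁺(aq)]) / [Ce⁴⁺(aq)]^2 = 69.3; by Nernst, E = +1.744 − (0.0615/2)(1.840) = +1.6874 V.
ΔG = −nFE = −(2)(96500)(+1.6874) J/mol = −326 kJ/mol.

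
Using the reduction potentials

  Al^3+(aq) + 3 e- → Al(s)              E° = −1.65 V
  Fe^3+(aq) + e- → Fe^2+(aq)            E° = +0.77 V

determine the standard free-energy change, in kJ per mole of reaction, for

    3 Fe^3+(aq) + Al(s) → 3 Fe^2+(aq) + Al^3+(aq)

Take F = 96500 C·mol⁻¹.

−701 kJ/mol

In the reaction as written Fe^3+(aq) is reduced, so the Fe³⁺/Fe²⁺ couple is the cathode and Al³⁺/Al is the anode.
E°cell = +0.77 − (−1.65) = +2.42 V; balancing electrons gives n = 3.
ΔG° = −nFE°cell = −(3)(96500)(+2.42) J/mol = −701 kJ/mol.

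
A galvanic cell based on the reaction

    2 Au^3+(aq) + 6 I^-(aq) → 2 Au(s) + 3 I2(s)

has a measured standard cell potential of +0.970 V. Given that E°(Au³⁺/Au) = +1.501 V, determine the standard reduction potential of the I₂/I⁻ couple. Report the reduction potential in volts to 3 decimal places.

In the reaction as written the Au³⁺/Au couple is reduced (cathode) and I₂/I⁻ is oxidized (anode), so E°cell = E°(Au³⁺/Au) − E°(I₂/I⁻).
E°(I₂/I⁻) = E°(cathode) − E°cell = +1.501 − (+0.970) = +0.531 V.

+0.531 V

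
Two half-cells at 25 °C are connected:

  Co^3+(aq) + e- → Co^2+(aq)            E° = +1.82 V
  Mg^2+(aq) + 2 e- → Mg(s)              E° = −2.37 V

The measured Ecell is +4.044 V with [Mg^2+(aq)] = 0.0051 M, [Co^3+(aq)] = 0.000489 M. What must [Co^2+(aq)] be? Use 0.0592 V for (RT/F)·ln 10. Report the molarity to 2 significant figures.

Co³⁺/Co²⁺ is the cathode (higher E°); E°cell = +1.82 − (−2.37) = +4.19 V with n = 2.
Since E = E° − (0.0592/n)·log Q, log Q = n(E° − E)/0.0592 = 4.932.
For 2 Co^3+(aq) + Mg(s) → 2 Co^2+(aq) + Mg^2+(aq), the reaction quotient is Q = ([Co^2+(aq)]^2·[Mg^2+(aq)]) / [Co^3+(aq)]^2.
Isolating [Co^2+(aq)] in Q = 10^{4.932} yields log [Co^2+(aq)] = 0.302, i.e. 2.0 M.

2.0 M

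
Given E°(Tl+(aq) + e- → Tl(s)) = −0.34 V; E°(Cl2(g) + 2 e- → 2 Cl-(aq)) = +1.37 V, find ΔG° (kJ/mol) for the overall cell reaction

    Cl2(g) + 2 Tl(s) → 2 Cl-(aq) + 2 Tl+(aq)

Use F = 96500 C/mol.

In the reaction as written Cl2(g) is reduced, so the Cl₂/Cl⁻ couple is the cathode and Tl⁺/Tl is the anode.
E°cell = +1.37 − (−0.34) = +1.71 V; balancing electrons gives n = 2.
ΔG° = −nFE°cell = −(2)(96500)(+1.71) J/mol = −330 kJ/mol.

−330 kJ/mol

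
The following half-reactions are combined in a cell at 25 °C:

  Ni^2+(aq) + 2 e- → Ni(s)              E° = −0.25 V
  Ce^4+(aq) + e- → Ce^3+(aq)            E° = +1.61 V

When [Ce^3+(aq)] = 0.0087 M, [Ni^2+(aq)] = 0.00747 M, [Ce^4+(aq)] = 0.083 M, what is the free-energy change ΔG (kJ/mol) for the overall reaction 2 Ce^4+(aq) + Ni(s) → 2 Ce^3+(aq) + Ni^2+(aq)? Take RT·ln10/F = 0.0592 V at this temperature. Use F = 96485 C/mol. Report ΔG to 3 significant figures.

−382 kJ/mol

E°cell = +1.61 − (−0.25) = +1.86 V; the balanced reaction transfers n = 2 electrons.
Q = ([Ce^3+(aq)]^2·[Ni^2+(aq)]) / [Ce^4+(aq)]^2 = 8.21×10^−5, so log Q = −4.086 and E = +1.86 − (0.0592/2)(−4.086) = +1.9809 V.
ΔG = −nFE = −(2)(96485)(+1.9809) J/mol = −382 kJ/mol.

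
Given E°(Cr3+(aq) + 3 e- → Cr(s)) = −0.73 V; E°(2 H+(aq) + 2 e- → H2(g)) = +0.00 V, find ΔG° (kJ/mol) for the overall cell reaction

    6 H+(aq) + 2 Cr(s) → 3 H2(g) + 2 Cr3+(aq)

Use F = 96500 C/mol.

−423 kJ/mol

In the reaction as written H+(aq) is reduced, so the 2H⁺/H₂ couple is the cathode and Cr³⁺/Cr is the anode.
E°cell = +0.00 − (−0.73) = +0.73 V; balancing electrons gives n = 6.
ΔG° = −nFE°cell = −(6)(96500)(+0.73) J/mol = −423 kJ/mol.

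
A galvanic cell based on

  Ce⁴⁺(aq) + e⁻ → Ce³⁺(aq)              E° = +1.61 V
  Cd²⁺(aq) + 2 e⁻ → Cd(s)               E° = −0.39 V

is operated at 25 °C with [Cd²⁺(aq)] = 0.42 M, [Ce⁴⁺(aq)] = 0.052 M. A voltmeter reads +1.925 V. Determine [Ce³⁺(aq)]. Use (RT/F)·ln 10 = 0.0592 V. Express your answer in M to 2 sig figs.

With Ce⁴⁺/Ce³⁺ at the cathode and Cd²⁺/Cd at the anode, E°cell = +1.61 − (−0.39) = +2.00 V (n = 2).
Rearranging E = E° − (0.0592/n)·log Q gives log Q = 2(+2.00 − (+1.925))/0.0592 = 2.534.
For 2 Ce⁴⁺(aq) + Cd(s) → 2 Ce³⁺(aq) + Cd²⁺(aq), the reaction quotient is Q = ([Ce³⁺(aq)]^2·[Cd²⁺(aq)]) / [Ce⁴⁺(aq)]^2.
Isolating [Ce³⁺(aq)] in Q = 10^{2.534} yields log [Ce³⁺(aq)] = 0.171, i.e. 1.5 M.

1.5 M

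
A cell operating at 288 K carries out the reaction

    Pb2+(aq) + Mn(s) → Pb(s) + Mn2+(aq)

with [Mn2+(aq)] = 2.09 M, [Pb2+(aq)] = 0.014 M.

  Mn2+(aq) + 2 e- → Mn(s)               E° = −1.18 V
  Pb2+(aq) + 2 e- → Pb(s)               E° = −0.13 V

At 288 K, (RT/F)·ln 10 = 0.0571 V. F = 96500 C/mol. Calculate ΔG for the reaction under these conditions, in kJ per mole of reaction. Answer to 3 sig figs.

−191 kJ/mol

The standard cell potential is −0.13 − (−1.18) = +1.05 V, with n = 2 electrons in the balanced equation.
Here Q = [Mn2+(aq)] / [Pb2+(aq)] = 149 (log Q = 2.174), giving E = +1.05 − (0.0571/2)·(2.174) = +0.9879 V.
ΔG = −nFE = −(2)(96500)(+0.9879) J/mol = −191 kJ/mol.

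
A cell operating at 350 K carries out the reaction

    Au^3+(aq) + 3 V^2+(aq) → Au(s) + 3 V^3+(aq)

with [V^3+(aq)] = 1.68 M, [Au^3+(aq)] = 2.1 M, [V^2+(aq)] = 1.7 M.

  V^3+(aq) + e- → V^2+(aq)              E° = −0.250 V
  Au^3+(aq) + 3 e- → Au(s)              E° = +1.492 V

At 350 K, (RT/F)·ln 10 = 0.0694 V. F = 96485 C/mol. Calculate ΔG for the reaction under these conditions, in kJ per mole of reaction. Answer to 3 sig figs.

−506 kJ/mol

With Au³⁺/Au reduced at the cathode, E°cell = +1.492 − (−0.250) = +1.742 V and n = 3.
Q = [V^3+(aq)]^3 / ([Au^3+(aq)]·[V^2+(aq)]^3) = 0.46, so log Q = −0.338 and E = +1.742 − (0.0694/3)(−0.338) = +1.7498 V.
Finally ΔG = −nFE = −(3)(96485 C/mol)(+1.7498 V) = −506 kJ/mol.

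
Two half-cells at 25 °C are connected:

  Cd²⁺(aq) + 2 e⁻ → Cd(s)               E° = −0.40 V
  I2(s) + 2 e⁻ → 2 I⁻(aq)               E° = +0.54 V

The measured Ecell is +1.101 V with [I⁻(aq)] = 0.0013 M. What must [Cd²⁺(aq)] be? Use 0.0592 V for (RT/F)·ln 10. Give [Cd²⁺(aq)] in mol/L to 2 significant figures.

2.2 M

With I₂/I⁻ at the cathode and Cd²⁺/Cd at the anode, E°cell = +0.54 − (−0.40) = +0.94 V (n = 2).
Rearranging E = E° − (0.0592/n)·log Q gives log Q = 2(+0.94 − (+1.101))/0.0592 = −5.439.
Balancing electrons gives I2(s) + Cd(s) → 2 I⁻(aq) + Cd²⁺(aq); thus Q = [I⁻(aq)]^2·[Cd²⁺(aq)].
Substituting the known concentrations and solving, log [Cd²⁺(aq)] = 0.333 and [Cd²⁺(aq)] = 2.2 M.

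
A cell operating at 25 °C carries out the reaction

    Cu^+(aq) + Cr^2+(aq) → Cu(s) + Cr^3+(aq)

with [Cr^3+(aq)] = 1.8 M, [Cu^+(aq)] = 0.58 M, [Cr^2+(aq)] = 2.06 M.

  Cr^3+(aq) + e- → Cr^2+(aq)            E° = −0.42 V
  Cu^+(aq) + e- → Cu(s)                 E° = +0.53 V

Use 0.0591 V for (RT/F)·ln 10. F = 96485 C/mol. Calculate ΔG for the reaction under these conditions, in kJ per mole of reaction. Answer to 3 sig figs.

−90.6 kJ/mol

The standard cell potential is +0.53 − (−0.42) = +0.95 V, with n = 1 electron in the balanced equation.
The reaction quotient is [Cr^3+(aq)] / ([Cu^+(aq)]·[Cr^2+(aq)]) = 1.51; by Nernst, E = +0.95 − (0.0591/1)(0.178) = +0.9395 V.
Then ΔG = −nFE = −1 × 96485 × +0.9395 J/mol = −90.6 kJ/mol.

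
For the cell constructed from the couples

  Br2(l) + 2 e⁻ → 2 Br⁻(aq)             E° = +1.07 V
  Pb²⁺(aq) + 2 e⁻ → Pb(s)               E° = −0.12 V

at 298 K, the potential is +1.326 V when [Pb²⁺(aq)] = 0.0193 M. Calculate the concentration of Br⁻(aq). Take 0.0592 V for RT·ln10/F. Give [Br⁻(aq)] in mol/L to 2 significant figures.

0.036 M

With Br₂/Br⁻ at the cathode and Pb²⁺/Pb at the anode, E°cell = +1.07 − (−0.12) = +1.19 V (n = 2).
Since E = E° − (0.0592/n)·log Q, log Q = n(E° − E)/0.0592 = −4.595.
For Br2(l) + Pb(s) → 2 Br⁻(aq) + Pb²⁺(aq), the reaction quotient is Q = [Br⁻(aq)]^2·[Pb²⁺(aq)].
Substituting the known concentrations and solving, log [Br⁻(aq)] = −1.440 and [Br⁻(aq)] = 0.036 M.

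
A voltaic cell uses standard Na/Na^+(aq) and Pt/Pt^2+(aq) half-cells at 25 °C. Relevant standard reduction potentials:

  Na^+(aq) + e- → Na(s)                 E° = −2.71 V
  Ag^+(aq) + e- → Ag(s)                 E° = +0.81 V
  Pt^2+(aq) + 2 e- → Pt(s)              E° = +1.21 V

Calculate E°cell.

+3.92 V

Of the two couples in this cell, the one with the more positive reduction potential is reduced at the cathode: here that is Pt²⁺/Pt (+1.21 V); Na⁺/Na (−2.71 V) is the anode.
E°cell = E°(cathode) − E°(anode) = +1.21 − (−2.71) = +3.92 V.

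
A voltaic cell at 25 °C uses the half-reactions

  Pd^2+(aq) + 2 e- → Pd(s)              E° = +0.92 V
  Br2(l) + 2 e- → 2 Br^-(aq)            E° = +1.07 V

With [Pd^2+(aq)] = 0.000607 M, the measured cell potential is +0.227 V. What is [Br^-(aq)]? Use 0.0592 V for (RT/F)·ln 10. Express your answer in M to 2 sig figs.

The Br₂/Br⁻ couple has the larger reduction potential, so it is the cathode: E°cell = +1.07 − (+0.92) = +0.15 V and n = 2.
From the Nernst equation, log Q = n(E° − E)/0.0592 = 2·(+0.15 − (+0.227))/0.0592 = −2.601.
For Br2(l) + Pd(s) → 2 Br^-(aq) + Pd^2+(aq), the reaction quotient is Q = [Br^-(aq)]^2·[Pd^2+(aq)].
Solving for the unknown gives log [Br^-(aq)] = 0.308, so [Br^-(aq)] ≈ 2.0 M.

2.0 M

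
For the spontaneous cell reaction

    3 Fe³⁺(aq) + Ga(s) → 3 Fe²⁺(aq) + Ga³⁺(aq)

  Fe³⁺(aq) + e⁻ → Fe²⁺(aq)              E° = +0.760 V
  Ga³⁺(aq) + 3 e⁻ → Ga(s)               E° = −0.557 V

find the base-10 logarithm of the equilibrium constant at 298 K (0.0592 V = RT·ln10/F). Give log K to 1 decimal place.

log K = 66.7

The Fe³⁺/Fe²⁺ couple is reduced (cathode); E°cell = +0.760 − (−0.557) = +1.317 V with n = 3.
At equilibrium E = 0, so log K = nE°cell / 0.0592 = (3)(+1.317) / 0.0592 = 66.7.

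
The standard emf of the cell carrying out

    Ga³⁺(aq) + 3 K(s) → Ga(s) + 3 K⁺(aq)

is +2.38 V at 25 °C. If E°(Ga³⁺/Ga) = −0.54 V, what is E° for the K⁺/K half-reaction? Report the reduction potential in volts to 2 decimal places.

In the reaction as written the Ga³⁺/Ga couple is reduced (cathode) and K⁺/K is oxidized (anode), so E°cell = E°(Ga³⁺/Ga) − E°(K⁺/K).
E°(K⁺/K) = E°(cathode) − E°cell = −0.54 − (+2.38) = −2.92 V.

−2.92 V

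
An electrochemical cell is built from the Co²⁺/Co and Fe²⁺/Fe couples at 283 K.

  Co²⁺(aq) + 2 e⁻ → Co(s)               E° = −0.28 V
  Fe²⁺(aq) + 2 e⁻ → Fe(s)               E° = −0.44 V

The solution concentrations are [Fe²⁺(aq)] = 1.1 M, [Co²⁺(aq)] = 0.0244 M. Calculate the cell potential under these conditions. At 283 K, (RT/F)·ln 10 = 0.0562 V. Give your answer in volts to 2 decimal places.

+0.11 V

The Co²⁺/Co couple has the more positive E°, so it is the cathode; Fe²⁺/Fe is the anode.
E°cell = −0.28 − (−0.44) = +0.16 V, with n = 2 electrons transferred.
The balanced reaction is Co²⁺(aq) + Fe(s) → Co(s) + Fe²⁺(aq), so Q = [Fe²⁺(aq)] / [Co²⁺(aq)] = 45.1 and log Q = 1.654.
By the Nernst equation, E = +0.16 − (0.0562/2)·(1.654) = +0.11 V.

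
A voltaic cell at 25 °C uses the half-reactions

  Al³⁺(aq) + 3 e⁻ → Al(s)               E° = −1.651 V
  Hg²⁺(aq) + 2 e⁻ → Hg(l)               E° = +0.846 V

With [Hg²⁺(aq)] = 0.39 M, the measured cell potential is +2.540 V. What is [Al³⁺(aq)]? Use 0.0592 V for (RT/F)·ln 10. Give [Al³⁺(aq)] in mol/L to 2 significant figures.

0.0016 M

With Hg²⁺/Hg at the cathode and Al³⁺/Al at the anode, E°cell = +0.846 − (−1.651) = +2.497 V (n = 6).
Rearranging E = E° − (0.0592/n)·log Q gives log Q = 6(+2.497 − (+2.540))/0.0592 = −4.358.
The balanced reaction is 3 Hg²⁺(aq) + 2 Al(s) → 3 Hg(l) + 2 Al³⁺(aq), so Q = [Al³⁺(aq)]^2 / [Hg²⁺(aq)]^3.
Solving for the unknown gives log [Al³⁺(aq)] = −2.792, so [Al³⁺(aq)] ≈ 0.0016 M.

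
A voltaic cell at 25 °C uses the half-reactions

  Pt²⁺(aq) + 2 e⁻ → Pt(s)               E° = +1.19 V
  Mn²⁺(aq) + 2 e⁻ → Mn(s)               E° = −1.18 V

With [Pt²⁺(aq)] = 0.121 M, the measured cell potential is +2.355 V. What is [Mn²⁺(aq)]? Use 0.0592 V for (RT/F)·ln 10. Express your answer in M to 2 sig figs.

0.39 M

Pt²⁺/Pt is the cathode (higher E°); E°cell = +1.19 − (−1.18) = +2.37 V with n = 2.
Rearranging E = E° − (0.0592/n)·log Q gives log Q = 2(+2.37 − (+2.355))/0.0592 = 0.507.
Balancing electrons gives Pt²⁺(aq) + Mn(s) → Pt(s) + Mn²⁺(aq); thus Q = [Mn²⁺(aq)] / [Pt²⁺(aq)].
Substituting the known concentrations and solving, log [Mn²⁺(aq)] = −0.410 and [Mn²⁺(aq)] = 0.39 M.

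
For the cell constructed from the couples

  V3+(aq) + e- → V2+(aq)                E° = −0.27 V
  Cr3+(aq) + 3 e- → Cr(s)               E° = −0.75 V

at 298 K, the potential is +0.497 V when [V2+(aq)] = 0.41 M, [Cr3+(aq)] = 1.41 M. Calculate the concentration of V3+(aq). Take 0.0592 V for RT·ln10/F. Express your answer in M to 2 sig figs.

0.89 M

With V³⁺/V²⁺ at the cathode and Cr³⁺/Cr at the anode, E°cell = −0.27 − (−0.75) = +0.48 V (n = 3).
Since E = E° − (0.0592/n)·log Q, log Q = n(E° − E)/0.0592 = −0.861.
Balancing electrons gives 3 V3+(aq) + Cr(s) → 3 V2+(aq) + Cr3+(aq); thus Q = ([V2+(aq)]^3·[Cr3+(aq)]) / [V3+(aq)]^3.
Isolating [V3+(aq)] in Q = 10^{−0.861} yields log [V3+(aq)] = −0.050, i.e. 0.89 M.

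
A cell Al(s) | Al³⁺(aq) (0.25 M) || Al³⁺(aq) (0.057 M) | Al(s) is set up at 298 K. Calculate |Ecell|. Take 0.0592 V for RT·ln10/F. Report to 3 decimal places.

For a concentration cell E°cell = 0, since both electrodes use the same couple.
The compartment with the higher Al³⁺(aq) concentration (0.25 M) acts as the cathode; ions are reduced there and produced at the dilute (0.057 M) anode.
With n = 3, Ecell = −(0.0592/3)·log([dilute]/[conc]) = −(0.0592/3)·log(0.057/0.25) = +0.013 V.

0.013 V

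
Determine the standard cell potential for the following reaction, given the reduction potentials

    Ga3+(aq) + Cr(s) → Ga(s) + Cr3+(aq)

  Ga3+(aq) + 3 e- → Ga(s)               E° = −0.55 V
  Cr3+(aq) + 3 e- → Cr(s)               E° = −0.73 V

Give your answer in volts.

+0.18 V

In the reaction as written, Ga3+(aq) is reduced (cathode) and Cr3+(aq) is produced by oxidation at the anode.
E°cell = E°(cathode) − E°(anode) = −0.55 − (−0.73) = +0.18 V.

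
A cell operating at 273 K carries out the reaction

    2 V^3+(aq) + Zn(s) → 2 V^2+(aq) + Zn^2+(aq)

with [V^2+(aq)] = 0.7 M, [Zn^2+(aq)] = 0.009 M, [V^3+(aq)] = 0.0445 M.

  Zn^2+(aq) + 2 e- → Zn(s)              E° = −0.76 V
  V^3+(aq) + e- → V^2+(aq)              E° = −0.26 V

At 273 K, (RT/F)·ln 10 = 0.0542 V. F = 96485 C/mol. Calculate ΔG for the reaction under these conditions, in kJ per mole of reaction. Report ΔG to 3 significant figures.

E°cell = −0.26 − (−0.76) = +0.50 V; the balanced reaction transfers n = 2 electrons.
Here Q = ([V^2+(aq)]^2·[Zn^2+(aq)]) / [V^3+(aq)]^2 = 2.23 (log Q = 0.348), giving E = +0.50 − (0.0542/2)·(0.348) = +0.4906 V.
ΔG = −nFE = −(2)(96485)(+0.4906) J/mol = −94.7 kJ/mol.

−94.7 kJ/mol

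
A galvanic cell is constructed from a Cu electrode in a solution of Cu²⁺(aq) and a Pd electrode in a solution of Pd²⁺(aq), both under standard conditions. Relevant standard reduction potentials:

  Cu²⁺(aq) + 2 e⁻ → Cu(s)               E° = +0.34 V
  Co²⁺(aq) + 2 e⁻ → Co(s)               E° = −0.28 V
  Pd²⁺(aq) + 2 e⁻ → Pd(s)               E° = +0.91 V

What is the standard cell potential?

+0.57 V

The Pd²⁺/Pd couple has the higher E°, so Pd ion is reduced (cathode) and Cu is oxidized (anode).
E°cell = E°(cathode) − E°(anode) = +0.91 − (+0.34) = +0.57 V.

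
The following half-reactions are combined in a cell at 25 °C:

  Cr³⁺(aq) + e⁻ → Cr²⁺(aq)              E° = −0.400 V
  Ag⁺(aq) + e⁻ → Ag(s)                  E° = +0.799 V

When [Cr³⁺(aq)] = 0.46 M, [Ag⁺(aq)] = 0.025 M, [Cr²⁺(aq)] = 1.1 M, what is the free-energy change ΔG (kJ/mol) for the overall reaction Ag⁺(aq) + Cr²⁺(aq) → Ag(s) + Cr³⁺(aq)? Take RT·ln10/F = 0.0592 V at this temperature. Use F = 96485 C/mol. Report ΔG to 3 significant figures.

The standard cell potential is +0.799 − (−0.400) = +1.199 V, with n = 1 electron in the balanced equation.
Q = [Cr³⁺(aq)] / ([Ag⁺(aq)]·[Cr²⁺(aq)]) = 16.7, so log Q = 1.223 and E = +1.199 − (0.0592/1)(1.223) = +1.1266 V.
ΔG = −nFE = −(1)(96485)(+1.1266) J/mol = −109 kJ/mol.

−109 kJ/mol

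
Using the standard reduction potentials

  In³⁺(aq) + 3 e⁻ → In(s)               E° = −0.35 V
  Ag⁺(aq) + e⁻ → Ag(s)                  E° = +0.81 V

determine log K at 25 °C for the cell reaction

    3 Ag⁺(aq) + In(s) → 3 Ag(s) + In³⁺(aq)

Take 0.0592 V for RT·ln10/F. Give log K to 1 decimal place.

log K = 58.8

The Ag⁺/Ag couple is reduced (cathode); E°cell = +0.81 − (−0.35) = +1.16 V with n = 3.
At equilibrium E = 0, so log K = nE°cell / 0.0592 = (3)(+1.16) / 0.0592 = 58.8.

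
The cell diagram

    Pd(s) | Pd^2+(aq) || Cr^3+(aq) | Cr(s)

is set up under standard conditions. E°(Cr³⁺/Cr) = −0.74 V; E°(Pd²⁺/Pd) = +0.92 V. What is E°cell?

By convention the left-hand electrode in cell notation is the anode (oxidation) and the right-hand electrode is the cathode (reduction).
E°cell = E°(right) − E°(left) = −0.74 − (+0.92) = −1.66 V.
The negative sign shows that, as written, the cell would require an external voltage to drive the reaction.

−1.66 V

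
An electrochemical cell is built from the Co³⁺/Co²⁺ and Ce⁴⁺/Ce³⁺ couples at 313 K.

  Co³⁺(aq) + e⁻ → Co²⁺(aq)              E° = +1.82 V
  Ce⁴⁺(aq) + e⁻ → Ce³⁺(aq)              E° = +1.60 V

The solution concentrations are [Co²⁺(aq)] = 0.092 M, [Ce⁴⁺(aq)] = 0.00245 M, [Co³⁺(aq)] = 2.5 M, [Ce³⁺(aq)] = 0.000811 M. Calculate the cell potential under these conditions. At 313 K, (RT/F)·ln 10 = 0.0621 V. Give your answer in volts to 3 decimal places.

Since E°(Co³⁺/Co²⁺) > E°(Ce⁴⁺/Ce³⁺), Co³⁺/Co²⁺ serves as the cathode.
E°cell = E°cat − E°an = +1.82 − (+1.60) = +0.22 V; n = 1.
For the overall reaction Co³⁺(aq) + Ce³⁺(aq) → Co²⁺(aq) + Ce⁴⁺(aq), Q = ([Co²⁺(aq)]·[Ce⁴⁺(aq)]) / ([Co³⁺(aq)]·[Ce³⁺(aq)]) = 0.111, giving log Q = −0.954.
Applying E = E° − (RT ln10/nF)·log Q gives +0.22 − (0.0621/1)(−0.954) = +0.279 V.

+0.279 V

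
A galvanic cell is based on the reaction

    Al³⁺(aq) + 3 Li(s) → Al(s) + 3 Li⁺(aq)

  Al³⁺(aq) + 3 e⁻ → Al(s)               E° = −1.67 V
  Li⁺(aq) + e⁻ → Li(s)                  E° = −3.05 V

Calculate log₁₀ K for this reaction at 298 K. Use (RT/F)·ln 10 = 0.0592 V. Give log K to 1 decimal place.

log K = 69.9

The Al³⁺/Al couple is reduced (cathode); E°cell = −1.67 − (−3.05) = +1.38 V with n = 3.
At equilibrium E = 0, so log K = nE°cell / 0.0592 = (3)(+1.38) / 0.0592 = 69.9.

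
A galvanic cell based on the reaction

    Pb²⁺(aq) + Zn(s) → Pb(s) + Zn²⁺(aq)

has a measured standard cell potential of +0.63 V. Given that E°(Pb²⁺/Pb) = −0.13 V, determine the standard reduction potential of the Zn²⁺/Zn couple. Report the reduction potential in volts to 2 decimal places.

−0.76 V

In the reaction as written the Pb²⁺/Pb couple is reduced (cathode) and Zn²⁺/Zn is oxidized (anode), so E°cell = E°(Pb²⁺/Pb) − E°(Zn²⁺/Zn).
E°(Zn²⁺/Zn) = E°(cathode) − E°cell = −0.13 − (+0.63) = −0.76 V.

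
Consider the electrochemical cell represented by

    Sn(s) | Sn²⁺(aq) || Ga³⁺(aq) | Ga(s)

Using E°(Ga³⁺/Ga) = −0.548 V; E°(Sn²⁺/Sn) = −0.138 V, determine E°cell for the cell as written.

−0.410 V

By convention the left-hand electrode in cell notation is the anode (oxidation) and the right-hand electrode is the cathode (reduction).
E°cell = E°(right) − E°(left) = −0.548 − (−0.138) = −0.410 V.
The negative sign shows that, as written, the cell would require an external voltage to drive the reaction.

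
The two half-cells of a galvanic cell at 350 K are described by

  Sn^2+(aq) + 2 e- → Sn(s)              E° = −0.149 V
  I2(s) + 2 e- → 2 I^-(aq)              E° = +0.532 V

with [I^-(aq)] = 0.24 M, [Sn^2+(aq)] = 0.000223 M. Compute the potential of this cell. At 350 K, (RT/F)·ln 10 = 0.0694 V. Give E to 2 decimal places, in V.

+0.85 V

The I₂/I⁻ couple has the more positive E°, so it is the cathode; Sn²⁺/Sn is the anode.
The standard potential is +0.532 − (−0.149) = +0.681 V and the balanced reaction transfers n = 2 electrons.
Balancing gives I2(s) + Sn(s) → 2 I^-(aq) + Sn^2+(aq); hence Q = [I^-(aq)]^2·[Sn^2+(aq)] = 1.28×10^−5 (log Q = −4.891).
E = E° − (0.0694/n)·log Q = +0.681 − (0.0694/2)(−4.891) = +0.85 V.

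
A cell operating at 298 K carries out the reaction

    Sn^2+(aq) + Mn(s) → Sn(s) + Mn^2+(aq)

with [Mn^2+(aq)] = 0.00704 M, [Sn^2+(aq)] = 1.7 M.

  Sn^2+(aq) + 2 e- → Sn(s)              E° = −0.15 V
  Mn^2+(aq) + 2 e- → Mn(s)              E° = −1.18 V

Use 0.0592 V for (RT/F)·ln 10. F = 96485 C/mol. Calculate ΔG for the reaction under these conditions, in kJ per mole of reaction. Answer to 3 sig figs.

The standard cell potential is −0.15 − (−1.18) = +1.03 V, with n = 2 electrons in the balanced equation.
The reaction quotient is [Mn^2+(aq)] / [Sn^2+(aq)] = 0.00414; by Nernst, E = +1.03 − (0.0592/2)(−2.383) = +1.1005 V.
ΔG = −nFE = −(2)(96485)(+1.1005) J/mol = −212 kJ/mol.

−212 kJ/mol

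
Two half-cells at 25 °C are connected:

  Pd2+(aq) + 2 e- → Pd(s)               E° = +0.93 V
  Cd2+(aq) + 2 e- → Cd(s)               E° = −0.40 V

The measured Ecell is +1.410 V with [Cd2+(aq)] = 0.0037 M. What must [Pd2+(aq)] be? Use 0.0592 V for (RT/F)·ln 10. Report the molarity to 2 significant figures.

1.9 M

The Pd²⁺/Pd couple has the larger reduction potential, so it is the cathode: E°cell = +0.93 − (−0.40) = +1.33 V and n = 2.
Rearranging E = E° − (0.0592/n)·log Q gives log Q = 2(+1.33 − (+1.410))/0.0592 = −2.703.
For Pd2+(aq) + Cd(s) → Pd(s) + Cd2+(aq), the reaction quotient is Q = [Cd2+(aq)] / [Pd2+(aq)].
Solving for the unknown gives log [Pd2+(aq)] = 0.271, so [Pd2+(aq)] ≈ 1.9 M.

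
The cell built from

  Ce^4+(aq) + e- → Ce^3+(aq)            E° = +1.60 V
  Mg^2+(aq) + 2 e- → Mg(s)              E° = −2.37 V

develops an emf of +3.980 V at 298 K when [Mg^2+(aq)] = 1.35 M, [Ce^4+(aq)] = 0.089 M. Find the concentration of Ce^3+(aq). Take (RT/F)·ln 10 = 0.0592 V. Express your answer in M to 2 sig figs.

Ce⁴⁺/Ce³⁺ is the cathode (higher E°); E°cell = +1.60 − (−2.37) = +3.97 V with n = 2.
From the Nernst equation, log Q = n(E° − E)/0.0592 = 2·(+3.97 − (+3.980))/0.0592 = −0.338.
The balanced reaction is 2 Ce^4+(aq) + Mg(s) → 2 Ce^3+(aq) + Mg^2+(aq), so Q = ([Ce^3+(aq)]^2·[Mg^2+(aq)]) / [Ce^4+(aq)]^2.
Solving for the unknown gives log [Ce^3+(aq)] = −1.285, so [Ce^3+(aq)] ≈ 0.052 M.

0.052 M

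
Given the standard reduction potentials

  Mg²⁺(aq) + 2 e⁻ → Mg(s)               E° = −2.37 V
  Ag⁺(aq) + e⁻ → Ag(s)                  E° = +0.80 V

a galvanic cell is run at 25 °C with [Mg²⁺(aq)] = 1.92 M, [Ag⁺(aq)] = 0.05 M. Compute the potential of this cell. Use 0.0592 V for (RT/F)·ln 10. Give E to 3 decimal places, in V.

Since E°(Ag⁺/Ag) > E°(Mg²⁺/Mg), Ag⁺/Ag serves as the cathode.
E°cell = +0.80 − (−2.37) = +3.17 V, with n = 2 electrons transferred.
The balanced reaction is 2 Ag⁺(aq) + Mg(s) → 2 Ag(s) + Mg²⁺(aq), so Q = [Mg²⁺(aq)] / [Ag⁺(aq)]^2 = 768 and log Q = 2.885.
Applying E = E° − (RT ln10/nF)·log Q gives +3.17 − (0.0592/2)(2.885) = +3.085 V.

+3.085 V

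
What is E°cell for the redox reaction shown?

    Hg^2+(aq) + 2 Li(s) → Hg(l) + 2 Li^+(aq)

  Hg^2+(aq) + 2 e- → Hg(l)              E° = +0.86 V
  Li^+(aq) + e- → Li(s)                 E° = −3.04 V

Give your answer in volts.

Hg^2+(aq) gains electrons, so the Hg²⁺/Hg couple is the cathode; the Li⁺/Li couple is the anode.
E°cell = E°(cathode) − E°(anode) = +0.86 − (−3.04) = +3.90 V.

+3.90 V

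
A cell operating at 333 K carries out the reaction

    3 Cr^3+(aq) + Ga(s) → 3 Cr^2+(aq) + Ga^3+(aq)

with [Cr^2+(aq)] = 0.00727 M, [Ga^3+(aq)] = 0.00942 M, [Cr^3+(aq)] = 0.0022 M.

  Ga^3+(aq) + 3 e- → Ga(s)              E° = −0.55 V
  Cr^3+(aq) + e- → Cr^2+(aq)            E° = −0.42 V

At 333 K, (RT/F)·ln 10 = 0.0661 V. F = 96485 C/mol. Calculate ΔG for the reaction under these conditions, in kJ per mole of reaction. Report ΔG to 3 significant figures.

−40.6 kJ/mol

The standard cell potential is −0.42 − (−0.55) = +0.13 V, with n = 3 electrons in the balanced equation.
The reaction quotient is ([Cr^2+(aq)]^3·[Ga^3+(aq)]) / [Cr^3+(aq)]^3 = 0.34; by Nernst, E = +0.13 − (0.0661/3)(−0.469) = +0.1403 V.
ΔG = −nFE = −(3)(96485)(+0.1403) J/mol = −40.6 kJ/mol.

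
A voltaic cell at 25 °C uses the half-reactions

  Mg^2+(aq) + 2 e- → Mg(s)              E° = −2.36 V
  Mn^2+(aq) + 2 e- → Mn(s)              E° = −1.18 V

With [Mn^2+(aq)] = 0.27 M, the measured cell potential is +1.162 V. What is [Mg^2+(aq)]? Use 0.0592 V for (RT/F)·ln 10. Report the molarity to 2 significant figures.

Mn²⁺/Mn is the cathode (higher E°); E°cell = −1.18 − (−2.36) = +1.18 V with n = 2.
Since E = E° − (0.0592/n)·log Q, log Q = n(E° − E)/0.0592 = 0.608.
The balanced reaction is Mn^2+(aq) + Mg(s) → Mn(s) + Mg^2+(aq), so Q = [Mg^2+(aq)] / [Mn^2+(aq)].
Substituting the known concentrations and solving, log [Mg^2+(aq)] = 0.039 and [Mg^2+(aq)] = 1.1 M.

1.1 M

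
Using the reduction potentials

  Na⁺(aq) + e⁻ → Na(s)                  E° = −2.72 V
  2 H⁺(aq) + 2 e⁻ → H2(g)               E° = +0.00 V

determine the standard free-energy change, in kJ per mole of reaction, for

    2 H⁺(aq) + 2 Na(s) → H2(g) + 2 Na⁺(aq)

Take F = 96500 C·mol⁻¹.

In the reaction as written H⁺(aq) is reduced, so the 2H⁺/H₂ couple is the cathode and Na⁺/Na is the anode.
E°cell = +0.00 − (−2.72) = +2.72 V; balancing electrons gives n = 2.
ΔG° = −nFE°cell = −(2)(96500)(+2.72) J/mol = −525 kJ/mol.

−525 kJ/mol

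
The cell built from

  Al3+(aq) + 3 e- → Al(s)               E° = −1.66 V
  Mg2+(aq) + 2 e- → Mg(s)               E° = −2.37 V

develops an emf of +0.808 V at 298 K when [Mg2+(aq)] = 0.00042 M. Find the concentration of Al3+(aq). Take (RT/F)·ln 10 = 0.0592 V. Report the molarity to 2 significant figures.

The Al³⁺/Al couple has the larger reduction potential, so it is the cathode: E°cell = −1.66 − (−2.37) = +0.71 V and n = 6.
Rearranging E = E° − (0.0592/n)·log Q gives log Q = 6(+0.71 − (+0.808))/0.0592 = −9.932.
For 2 Al3+(aq) + 3 Mg(s) → 2 Al(s) + 3 Mg2+(aq), the reaction quotient is Q = [Mg2+(aq)]^3 / [Al3+(aq)]^2.
Solving for the unknown gives log [Al3+(aq)] = −0.099, so [Al3+(aq)] ≈ 0.80 M.

0.80 M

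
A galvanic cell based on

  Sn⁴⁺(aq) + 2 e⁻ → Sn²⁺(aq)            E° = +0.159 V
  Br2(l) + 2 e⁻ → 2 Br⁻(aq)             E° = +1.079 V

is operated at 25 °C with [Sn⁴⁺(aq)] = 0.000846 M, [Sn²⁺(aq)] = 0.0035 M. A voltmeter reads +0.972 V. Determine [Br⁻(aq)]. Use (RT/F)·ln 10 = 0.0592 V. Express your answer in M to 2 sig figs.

With Br₂/Br⁻ at the cathode and Sn⁴⁺/Sn²⁺ at the anode, E°cell = +1.079 − (+0.159) = +0.920 V (n = 2).
Since E = E° − (0.0592/n)·log Q, log Q = n(E° − E)/0.0592 = −1.757.
Balancing electrons gives Br2(l) + Sn²⁺(aq) → 2 Br⁻(aq) + Sn⁴⁺(aq); thus Q = ([Br⁻(aq)]^2·[Sn⁴⁺(aq)]) / [Sn²⁺(aq)].
Isolating [Br⁻(aq)] in Q = 10^{−1.757} yields log [Br⁻(aq)] = −0.570, i.e. 0.27 M.

0.27 M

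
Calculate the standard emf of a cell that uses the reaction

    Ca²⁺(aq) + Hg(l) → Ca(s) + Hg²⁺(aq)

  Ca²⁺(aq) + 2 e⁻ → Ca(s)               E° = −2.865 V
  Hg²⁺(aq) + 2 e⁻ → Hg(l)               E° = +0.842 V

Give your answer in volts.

−3.707 V

Ca²⁺(aq) gains electrons, so the Ca²⁺/Ca couple is the cathode; the Hg²⁺/Hg couple is the anode.
E°cell = E°(cathode) − E°(anode) = −2.865 − (+0.842) = −3.707 V.
The negative E°cell means the reaction is non-spontaneous in the direction written.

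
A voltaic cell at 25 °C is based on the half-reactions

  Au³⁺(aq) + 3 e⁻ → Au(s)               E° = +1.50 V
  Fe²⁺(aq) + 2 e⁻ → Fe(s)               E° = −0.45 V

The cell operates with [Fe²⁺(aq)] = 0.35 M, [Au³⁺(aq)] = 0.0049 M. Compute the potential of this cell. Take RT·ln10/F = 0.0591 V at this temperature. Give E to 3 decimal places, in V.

+1.918 V

Au³⁺/Au is reduced (cathode, E° = +1.50 V) and Fe²⁺/Fe is oxidized (anode).
The standard potential is +1.50 − (−0.45) = +1.95 V and the balanced reaction transfers n = 6 electrons.
For the overall reaction 2 Au³⁺(aq) + 3 Fe(s) → 2 Au(s) + 3 Fe²⁺(aq), Q = [Fe²⁺(aq)]^3 / [Au³⁺(aq)]^2 = 1.79×10^3, giving log Q = 3.252.
Applying E = E° − (RT ln10/nF)·log Q gives +1.95 − (0.0591/6)(3.252) = +1.918 V.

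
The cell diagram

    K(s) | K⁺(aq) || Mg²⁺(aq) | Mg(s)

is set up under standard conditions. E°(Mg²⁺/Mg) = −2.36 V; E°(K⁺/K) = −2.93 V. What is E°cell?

+0.57 V

By convention the left-hand electrode in cell notation is the anode (oxidation) and the right-hand electrode is the cathode (reduction).
E°cell = E°(right) − E°(left) = −2.36 − (−2.93) = +0.57 V.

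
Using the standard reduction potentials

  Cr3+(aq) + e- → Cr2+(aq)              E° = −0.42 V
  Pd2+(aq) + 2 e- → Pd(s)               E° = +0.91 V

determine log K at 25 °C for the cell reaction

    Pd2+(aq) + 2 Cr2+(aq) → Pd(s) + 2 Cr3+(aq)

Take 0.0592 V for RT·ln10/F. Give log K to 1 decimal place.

The Pd²⁺/Pd couple is reduced (cathode); E°cell = +0.91 − (−0.42) = +1.33 V with n = 2.
At equilibrium E = 0, so log K = nE°cell / 0.0592 = (2)(+1.33) / 0.0592 = 44.9.

log K = 44.9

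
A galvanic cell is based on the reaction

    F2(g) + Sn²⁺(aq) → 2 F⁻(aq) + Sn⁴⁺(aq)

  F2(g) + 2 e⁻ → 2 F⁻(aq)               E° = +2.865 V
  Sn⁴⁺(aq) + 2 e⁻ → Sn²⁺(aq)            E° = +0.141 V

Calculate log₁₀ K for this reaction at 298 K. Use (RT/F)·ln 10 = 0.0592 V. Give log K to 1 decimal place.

The F₂/F⁻ couple is reduced (cathode); E°cell = +2.865 − (+0.141) = +2.724 V with n = 2.
At equilibrium E = 0, so log K = nE°cell / 0.0592 = (2)(+2.724) / 0.0592 = 92.0.

log K = 92.0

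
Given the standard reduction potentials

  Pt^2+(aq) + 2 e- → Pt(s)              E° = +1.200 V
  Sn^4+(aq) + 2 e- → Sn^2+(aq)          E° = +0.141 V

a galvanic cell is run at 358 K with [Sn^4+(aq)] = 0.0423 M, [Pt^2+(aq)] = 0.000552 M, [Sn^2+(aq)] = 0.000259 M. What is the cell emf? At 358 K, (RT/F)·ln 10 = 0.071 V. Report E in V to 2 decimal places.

+0.86 V

The Pt²⁺/Pt couple has the more positive E°, so it is the cathode; Sn⁴⁺/Sn²⁺ is the anode.
The standard potential is +1.200 − (+0.141) = +1.059 V and the balanced reaction transfers n = 2 electrons.
Balancing gives Pt^2+(aq) + Sn^2+(aq) → Pt(s) + Sn^4+(aq); hence Q = [Sn^4+(aq)] / ([Pt^2+(aq)]·[Sn^2+(aq)]) = 2.96×10^5 (log Q = 5.471).
By the Nernst equation, E = +1.059 − (0.071/2)·(5.471) = +0.86 V.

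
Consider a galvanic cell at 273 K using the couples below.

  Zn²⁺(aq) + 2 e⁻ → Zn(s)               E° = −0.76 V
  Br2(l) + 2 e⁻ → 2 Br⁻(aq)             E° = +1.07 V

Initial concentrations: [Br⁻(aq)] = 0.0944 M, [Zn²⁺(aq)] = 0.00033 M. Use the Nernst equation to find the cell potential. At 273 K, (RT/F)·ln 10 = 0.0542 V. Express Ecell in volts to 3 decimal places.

Since E°(Br₂/Br⁻) > E°(Zn²⁺/Zn), Br₂/Br⁻ serves as the cathode.
The standard potential is +1.07 − (−0.76) = +1.83 V and the balanced reaction transfers n = 2 electrons.
The balanced reaction is Br2(l) + Zn(s) → 2 Br⁻(aq) + Zn²⁺(aq), so Q = [Br⁻(aq)]^2·[Zn²⁺(aq)] = 2.94×10^−6 and log Q = −5.532.
Applying E = E° − (RT ln10/nF)·log Q gives +1.83 − (0.0542/2)(−5.532) = +1.980 V.

+1.980 V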